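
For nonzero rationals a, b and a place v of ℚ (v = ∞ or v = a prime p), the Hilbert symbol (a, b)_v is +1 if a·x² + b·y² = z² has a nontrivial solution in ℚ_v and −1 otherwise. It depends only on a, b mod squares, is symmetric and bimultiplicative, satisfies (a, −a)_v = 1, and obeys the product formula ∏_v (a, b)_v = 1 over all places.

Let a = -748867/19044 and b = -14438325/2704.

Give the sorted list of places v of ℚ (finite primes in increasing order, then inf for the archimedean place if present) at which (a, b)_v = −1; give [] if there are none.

[3, 29, 37, inf]

Mod squares: a ≡ -15283, b ≡ -4773. Check v ∈ {∞, 2, 3, 5, 7, 11, 13, 17, 23, 29, 31, 37, 43}.
v=3: a=3^-2·(≡2), b=3^1·(≡2) mod 3; (2|3)=-1, (2|3)=-1; (−1)^{-2·1·1}·(-1)^1·(-1)^-2 = -1.
v=29: a=29^1·(≡24), b=29^0·(≡3) mod 29; (24|29)=+1, (3|29)=-1; (−1)^{1·0·14}·(+1)^0·(-1)^1 = -1.
v=∞: -15283 < 0 and -4773 < 0  ⇒  (a,b)_∞ = -1.
v=13: a=13^0·(≡2), b=13^-2·(≡7) mod 13; (2|13)=-1, (7|13)=-1; (−1)^{0·-2·6}·(-1)^-2·(-1)^0 = +1.
v=5: a=5^0·(≡2), b=5^2·(≡3) mod 5; (2|5)=-1, (3|5)=-1; (−1)^{0·2·2}·(-1)^2·(-1)^0 = +1.
v=7: a=7^2·(≡3), b=7^0·(≡4) mod 7; (3|7)=-1, (4|7)=+1; (−1)^{2·0·3}·(-1)^0·(+1)^2 = +1.
v=2: v_2(a)=-2, v_2(b)=-4; units ≡ 5, 3 (mod 8); ε·ε+αω+βω = 0·1+-2·1+-4·1 ≡ 0  ⇒  (a,b)_2 = +1.
v=31: a=31^1·(≡24), b=31^0·(≡7) mod 31; (24|31)=-1, (7|31)=+1; (−1)^{1·0·15}·(-1)^0·(+1)^1 = +1.
v=43: a=43^0·(≡13), b=43^1·(≡32) mod 43; (13|43)=+1, (32|43)=-1; (−1)^{0·1·21}·(+1)^1·(-1)^0 = +1.
v=11: a=11^0·(≡8), b=11^2·(≡4) mod 11; (8|11)=-1, (4|11)=+1; (−1)^{0·2·5}·(-1)^2·(+1)^0 = +1.
v=37: a=37^0·(≡19), b=37^1·(≡17) mod 37; (19|37)=-1, (17|37)=-1; (−1)^{0·1·18}·(-1)^1·(-1)^0 = -1.
v=23: a=23^-2·(≡1), b=23^0·(≡19) mod 23; (1|23)=+1, (19|23)=-1; (−1)^{-2·0·11}·(+1)^0·(-1)^-2 = +1.
v=17: a=17^1·(≡16), b=17^0·(≡13) mod 17; (16|17)=+1, (13|17)=+1; (−1)^{1·0·8}·(+1)^0·(+1)^1 = +1.
Ram(-15283, -4773) = {3, 29, 37, ∞}; no ℚ_3-point on the conic.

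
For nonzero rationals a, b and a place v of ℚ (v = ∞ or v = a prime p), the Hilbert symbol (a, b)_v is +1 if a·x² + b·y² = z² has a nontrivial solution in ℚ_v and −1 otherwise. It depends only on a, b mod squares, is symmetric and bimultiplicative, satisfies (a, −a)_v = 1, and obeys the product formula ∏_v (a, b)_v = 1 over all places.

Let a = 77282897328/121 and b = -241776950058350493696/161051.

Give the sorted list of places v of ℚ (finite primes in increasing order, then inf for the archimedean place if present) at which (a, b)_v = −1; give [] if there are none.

[3, 11]

(a, b) ≡ (1547, -17391) mod (ℚ^×)²; places V = {2, 3, 7, 11, 13, 17, 19, 31, ∞}.
(a,b)_3: α=2, u≡2; β=3, v≡2 (mod 3); (2|3)=-1, (2|3)=-1; sign (−1)^0·-1^3·-1^2 = -1.
(a,b)_13: α=1, u≡8; β=2, v≡9 (mod 13); (8|13)=-1, (9|13)=+1; sign (−1)^0·-1^2·+1^1 = +1.
(a,b)_2: α=4, β=14; u≡3, v≡1 (mod 8); ε(u)ε(v)=1·0, αω(v)=4·0, βω(u)=14·1; sum ≡ 0  ⇒  +1.
(a,b)_17: α=1, u≡14; β=1, v≡12 (mod 17); (14|17)=-1, (12|17)=-1; sign (−1)^0·-1^1·-1^1 = +1.
(a,b)_11: α=-2, u≡10; β=-5, v≡3 (mod 11); (10|11)=-1, (3|11)=+1; sign (−1)^0·-1^-5·+1^-2 = -1.
(a,b)_19: α=2, u≡8; β=4, v≡14 (mod 19); (8|19)=-1, (14|19)=-1; sign (−1)^0·-1^4·-1^2 = +1.
(a,b)_31: α=2, u≡28; β=3, v≡25 (mod 31); (28|31)=+1, (25|31)=+1; sign (−1)^0·+1^3·+1^2 = +1.
(a,b)_7: α=1, u≡1; β=2, v≡2 (mod 7); (1|7)=+1, (2|7)=+1; sign (−1)^0·+1^2·+1^1 = +1.
(a,b)_∞: sgn(1547)=+, sgn(-17391)=−, so +1.
(1547, -17391 / ℚ) ramifies at {3, 11}: a division algebra.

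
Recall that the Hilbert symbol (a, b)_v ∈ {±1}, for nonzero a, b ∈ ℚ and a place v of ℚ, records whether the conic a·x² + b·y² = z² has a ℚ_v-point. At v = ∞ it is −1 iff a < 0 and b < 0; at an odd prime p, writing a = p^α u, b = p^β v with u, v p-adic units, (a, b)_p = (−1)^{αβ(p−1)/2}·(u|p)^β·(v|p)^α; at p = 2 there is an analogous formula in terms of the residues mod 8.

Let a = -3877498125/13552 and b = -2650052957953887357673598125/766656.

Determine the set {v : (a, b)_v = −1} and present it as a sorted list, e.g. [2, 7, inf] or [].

Mod squares: a ≡ -4825331, b ≡ -110378807. Check v ∈ {∞, 2, 3, 5, 7, 11, 17, 23, 37, 41, 43, 53}.
v=2: v_2(a)=-4, v_2(b)=-6; units ≡ 5, 1 (mod 8); ε·ε+αω+βω = 0·0+-4·0+-6·1 ≡ 0  ⇒  (a,b)_2 = +1.
v=17: a=17^1·(≡14), b=17^3·(≡14) mod 17; (14|17)=-1, (14|17)=-1; (−1)^{1·3·8}·(-1)^3·(-1)^1 = +1.
v=23: a=23^1·(≡4), b=23^4·(≡14) mod 23; (4|23)=+1, (14|23)=-1; (−1)^{1·4·11}·(+1)^4·(-1)^1 = -1.
v=43: a=43^1·(≡40), b=43^3·(≡20) mod 43; (40|43)=+1, (20|43)=-1; (−1)^{1·3·21}·(+1)^3·(-1)^1 = +1.
v=3: a=3^2·(≡1), b=3^-2·(≡1) mod 3; (1|3)=+1, (1|3)=+1; (−1)^{2·-2·1}·(+1)^-2·(+1)^2 = +1.
v=11: a=11^-2·(≡8), b=11^-3·(≡3) mod 11; (8|11)=-1, (3|11)=+1; (−1)^{-2·-3·5}·(-1)^-3·(+1)^-2 = -1.
v=37: a=37^0·(≡31), b=37^1·(≡10) mod 37; (31|37)=-1, (10|37)=+1; (−1)^{0·1·18}·(-1)^1·(+1)^0 = -1.
v=7: a=7^-1·(≡6), b=7^1·(≡2) mod 7; (6|7)=-1, (2|7)=+1; (−1)^{-1·1·3}·(-1)^1·(+1)^-1 = +1.
v=∞: -4825331 < 0 and -110378807 < 0  ⇒  (a,b)_∞ = -1.
v=5: a=5^4·(≡4), b=5^4·(≡3) mod 5; (4|5)=+1, (3|5)=-1; (−1)^{4·4·2}·(+1)^4·(-1)^4 = +1.
v=53: a=53^0·(≡43), b=53^1·(≡44) mod 53; (43|53)=+1, (44|53)=+1; (−1)^{0·1·26}·(+1)^1·(+1)^0 = +1.
v=41: a=41^1·(≡25), b=41^4·(≡4) mod 41; (25|41)=+1, (4|41)=+1; (−1)^{1·4·20}·(+1)^4·(+1)^1 = +1.
Ram(-4825331, -110378807) = {11, 23, 37, ∞}; no ℚ_11-point on the conic.

[11, 23, 37, inf]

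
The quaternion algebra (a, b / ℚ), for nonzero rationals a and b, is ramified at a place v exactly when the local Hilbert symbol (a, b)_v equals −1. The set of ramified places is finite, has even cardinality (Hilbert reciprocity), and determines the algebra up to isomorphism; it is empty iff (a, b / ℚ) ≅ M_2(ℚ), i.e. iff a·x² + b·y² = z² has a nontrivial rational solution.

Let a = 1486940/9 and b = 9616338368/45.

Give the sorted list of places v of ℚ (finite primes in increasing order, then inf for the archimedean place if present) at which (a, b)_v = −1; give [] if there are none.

[2, 13, 19, 43]

(a, b) ≡ (371735, 406315) mod (ℚ^×)²; places V = {2, 3, 5, 7, 13, 19, 43, 47, ∞}.
(a,b)_13: α=1, u≡5; β=1, v≡1 (mod 13); (5|13)=-1, (1|13)=+1; sign (−1)^0·-1^1·+1^1 = -1.
(a,b)_∞: sgn(371735)=+, sgn(406315)=+, so +1.
(a,b)_5: α=1, u≡2; β=-1, v≡2 (mod 5); (2|5)=-1, (2|5)=-1; sign (−1)^0·-1^-1·-1^1 = +1.
(a,b)_3: α=-2, u≡2; β=-2, v≡1 (mod 3); (2|3)=-1, (1|3)=+1; sign (−1)^0·-1^-2·+1^-2 = +1.
(a,b)_2: α=2, β=6; u≡7, v≡3 (mod 8); ε(u)ε(v)=1·1, αω(v)=2·1, βω(u)=6·0; sum ≡ 1  ⇒  -1.
(a,b)_7: α=1, u≡6; β=1, v≡1 (mod 7); (6|7)=-1, (1|7)=+1; sign (−1)^1·-1^1·+1^1 = +1.
(a,b)_19: α=1, u≡2; β=1, v≡12 (mod 19); (2|19)=-1, (12|19)=-1; sign (−1)^1·-1^1·-1^1 = -1.
(a,b)_47: α=0, u≡21; β=1, v≡44 (mod 47); (21|47)=+1, (44|47)=-1; sign (−1)^0·+1^1·-1^0 = +1.
(a,b)_43: α=1, u≡20; β=2, v≡34 (mod 43); (20|43)=-1, (34|43)=-1; sign (−1)^0·-1^2·-1^1 = -1.
(371735, 406315 / ℚ) ramifies at {2, 13, 19, 43}: a division algebra.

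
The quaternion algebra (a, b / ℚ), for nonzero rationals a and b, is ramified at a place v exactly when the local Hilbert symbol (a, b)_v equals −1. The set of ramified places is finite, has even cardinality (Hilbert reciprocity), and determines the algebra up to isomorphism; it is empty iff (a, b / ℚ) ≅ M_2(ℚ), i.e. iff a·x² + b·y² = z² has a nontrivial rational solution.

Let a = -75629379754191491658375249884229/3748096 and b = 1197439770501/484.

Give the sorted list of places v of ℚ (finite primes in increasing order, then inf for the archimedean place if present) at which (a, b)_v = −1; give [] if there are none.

[3, 31]

Mod squares: a ≡ -5860581, b ≡ 819221. Check v ∈ {∞, 2, 3, 11, 13, 29, 31, 41, 53}.
v=53: a=53^3·(≡12), b=53^1·(≡39) mod 53; (12|53)=-1, (39|53)=-1; (−1)^{3·1·26}·(-1)^1·(-1)^3 = +1.
v=2: v_2(a)=-8, v_2(b)=-2; units ≡ 3, 5 (mod 8); ε·ε+αω+βω = 1·0+-8·1+-2·1 ≡ 0  ⇒  (a,b)_2 = +1.
v=13: a=13^6·(≡10), b=13^3·(≡8) mod 13; (10|13)=+1, (8|13)=-1; (−1)^{6·3·6}·(+1)^3·(-1)^6 = +1.
v=29: a=29^3·(≡27), b=29^1·(≡2) mod 29; (27|29)=-1, (2|29)=-1; (−1)^{3·1·14}·(-1)^1·(-1)^3 = +1.
v=41: a=41^3·(≡24), b=41^1·(≡38) mod 41; (24|41)=-1, (38|41)=-1; (−1)^{3·1·20}·(-1)^1·(-1)^3 = +1.
v=31: a=31^5·(≡10), b=31^2·(≡13) mod 31; (10|31)=+1, (13|31)=-1; (−1)^{5·2·15}·(+1)^2·(-1)^5 = -1.
v=∞: -5860581 < 0 and 819221 > 0  ⇒  (a,b)_∞ = +1.
v=3: a=3^7·(≡1), b=3^2·(≡2) mod 3; (1|3)=+1, (2|3)=-1; (−1)^{7·2·1}·(+1)^2·(-1)^7 = -1.
v=11: a=11^-4·(≡7), b=11^-2·(≡10) mod 11; (7|11)=-1, (10|11)=-1; (−1)^{-4·-2·5}·(-1)^-2·(-1)^-4 = +1.
(-5860581, 819221 / ℚ) ramifies at {3, 31}: a division algebra.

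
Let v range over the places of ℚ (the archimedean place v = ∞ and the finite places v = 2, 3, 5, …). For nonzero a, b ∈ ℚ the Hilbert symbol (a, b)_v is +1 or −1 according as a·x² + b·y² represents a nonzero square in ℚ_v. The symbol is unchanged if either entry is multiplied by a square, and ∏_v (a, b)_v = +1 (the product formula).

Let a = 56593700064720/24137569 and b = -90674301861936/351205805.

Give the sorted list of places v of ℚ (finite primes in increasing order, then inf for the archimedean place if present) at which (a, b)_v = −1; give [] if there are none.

Mod squares: a ≡ 354445, b ≡ -3895. Check v ∈ {∞, 2, 3, 5, 7, 13, 17, 19, 29, 41}.
v=29: a=29^0·(≡16), b=29^-2·(≡25) mod 29; (16|29)=+1, (25|29)=+1; (−1)^{0·-2·14}·(+1)^-2·(+1)^0 = +1.
v=17: a=17^-6·(≡11), b=17^-4·(≡9) mod 17; (11|17)=-1, (9|17)=+1; (−1)^{-6·-4·8}·(-1)^-4·(+1)^-6 = +1.
v=7: a=7^1·(≡4), b=7^0·(≡2) mod 7; (4|7)=+1, (2|7)=+1; (−1)^{1·0·3}·(+1)^0·(+1)^1 = +1.
v=3: a=3^10·(≡1), b=3^16·(≡2) mod 3; (1|3)=+1, (2|3)=-1; (−1)^{10·16·1}·(+1)^16·(-1)^10 = +1.
v=41: a=41^1·(≡34), b=41^1·(≡12) mod 41; (34|41)=-1, (12|41)=-1; (−1)^{1·1·20}·(-1)^1·(-1)^1 = +1.
v=13: a=13^3·(≡10), b=13^2·(≡11) mod 13; (10|13)=+1, (11|13)=-1; (−1)^{3·2·6}·(+1)^2·(-1)^3 = -1.
v=∞: 354445 > 0 and -3895 < 0  ⇒  (a,b)_∞ = +1.
v=5: a=5^1·(≡1), b=5^-1·(≡4) mod 5; (1|5)=+1, (4|5)=+1; (−1)^{1·-1·2}·(+1)^-1·(+1)^1 = +1.
v=19: a=19^1·(≡5), b=19^1·(≡17) mod 19; (5|19)=+1, (17|19)=+1; (−1)^{1·1·9}·(+1)^1·(+1)^1 = -1.
v=2: v_2(a)=4, v_2(b)=4; units ≡ 5, 1 (mod 8); ε·ε+αω+βω = 0·0+4·0+4·1 ≡ 0  ⇒  (a,b)_2 = +1.
(354445, -3895 / ℚ) ramifies at {13, 19}: a division algebra.

[13, 19]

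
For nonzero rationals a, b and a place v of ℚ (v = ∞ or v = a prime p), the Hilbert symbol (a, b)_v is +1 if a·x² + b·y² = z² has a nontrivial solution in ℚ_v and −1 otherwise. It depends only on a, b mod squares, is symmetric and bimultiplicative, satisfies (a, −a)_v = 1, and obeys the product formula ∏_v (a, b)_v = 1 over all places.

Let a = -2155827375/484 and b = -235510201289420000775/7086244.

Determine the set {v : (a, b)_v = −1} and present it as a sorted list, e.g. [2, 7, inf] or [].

Mod squares: a ≡ -56695, b ≡ -391. Check v ∈ {∞, 2, 3, 5, 11, 13, 17, 23, 29}.
v=29: a=29^1·(≡8), b=29^2·(≡2) mod 29; (8|29)=-1, (2|29)=-1; (−1)^{1·2·14}·(-1)^2·(-1)^1 = -1.
v=3: a=3^2·(≡2), b=3^8·(≡2) mod 3; (2|3)=-1, (2|3)=-1; (−1)^{2·8·1}·(-1)^8·(-1)^2 = +1.
v=∞: -56695 < 0 and -391 < 0  ⇒  (a,b)_∞ = -1.
v=2: v_2(a)=-2, v_2(b)=-2; units ≡ 1, 1 (mod 8); ε·ε+αω+βω = 0·0+-2·0+-2·0 ≡ 0  ⇒  (a,b)_2 = +1.
v=23: a=23^1·(≡22), b=23^3·(≡12) mod 23; (22|23)=-1, (12|23)=+1; (−1)^{1·3·11}·(-1)^3·(+1)^1 = +1.
v=13: a=13^2·(≡6), b=13^4·(≡9) mod 13; (6|13)=-1, (9|13)=+1; (−1)^{2·4·6}·(-1)^4·(+1)^2 = +1.
v=11: a=11^-2·(≡6), b=11^-6·(≡1) mod 11; (6|11)=-1, (1|11)=+1; (−1)^{-2·-6·5}·(-1)^-6·(+1)^-2 = +1.
v=17: a=17^1·(≡10), b=17^3·(≡7) mod 17; (10|17)=-1, (7|17)=-1; (−1)^{1·3·8}·(-1)^3·(-1)^1 = +1.
v=5: a=5^3·(≡4), b=5^2·(≡1) mod 5; (4|5)=+1, (1|5)=+1; (−1)^{3·2·2}·(+1)^2·(+1)^3 = +1.
(-56695, -391 / ℚ) ramifies at {29, ∞}: a division algebra.

[29, inf]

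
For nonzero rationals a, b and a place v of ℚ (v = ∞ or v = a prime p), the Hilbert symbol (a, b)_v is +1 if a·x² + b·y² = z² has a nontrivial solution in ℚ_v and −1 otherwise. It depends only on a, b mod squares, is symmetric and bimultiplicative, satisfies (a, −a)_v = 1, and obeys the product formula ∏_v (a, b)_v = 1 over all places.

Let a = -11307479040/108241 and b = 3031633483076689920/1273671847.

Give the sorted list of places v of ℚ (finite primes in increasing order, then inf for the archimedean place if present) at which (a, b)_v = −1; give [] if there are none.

[3, 7, 11, 13]

(a, b) ≡ (-15, 10010) mod (ℚ^×)²; places V = {2, 3, 5, 7, 11, 13, 41, 43, 47, ∞}.
(a,b)_13: α=2, u≡2; β=5, v≡10 (mod 13); (2|13)=-1, (10|13)=+1; sign (−1)^0·-1^5·+1^2 = -1.
(a,b)_11: α=2, u≡7; β=3, v≡2 (mod 11); (7|11)=-1, (2|11)=-1; sign (−1)^0·-1^3·-1^2 = -1.
(a,b)_3: α=3, u≡1; β=4, v≡2 (mod 3); (1|3)=+1, (2|3)=-1; sign (−1)^0·+1^4·-1^3 = -1.
(a,b)_5: α=1, u≡2; β=1, v≡2 (mod 5); (2|5)=-1, (2|5)=-1; sign (−1)^0·-1^1·-1^1 = +1.
(a,b)_∞: sgn(-15)=−, sgn(10010)=+, so +1.
(a,b)_41: α=0, u≡12; β=-2, v≡15 (mod 41); (12|41)=-1, (15|41)=-1; sign (−1)^0·-1^-2·-1^0 = +1.
(a,b)_43: α=0, u≡5; β=2, v≡2 (mod 43); (5|43)=-1, (2|43)=-1; sign (−1)^0·-1^2·-1^0 = +1.
(a,b)_2: α=12, β=13; u≡1, v≡5 (mod 8); ε(u)ε(v)=0·0, αω(v)=12·1, βω(u)=13·0; sum ≡ 0  ⇒  +1.
(a,b)_7: α=-2, u≡6; β=-3, v≡4 (mod 7); (6|7)=-1, (4|7)=+1; sign (−1)^0·-1^-3·+1^-2 = -1.
(a,b)_47: α=-2, u≡37; β=-2, v≡41 (mod 47); (37|47)=+1, (41|47)=-1; sign (−1)^0·+1^-2·-1^-2 = +1.
|Ram(-15, 10010)| = 4, even; anisotropic at {3, 7, 11, 13}.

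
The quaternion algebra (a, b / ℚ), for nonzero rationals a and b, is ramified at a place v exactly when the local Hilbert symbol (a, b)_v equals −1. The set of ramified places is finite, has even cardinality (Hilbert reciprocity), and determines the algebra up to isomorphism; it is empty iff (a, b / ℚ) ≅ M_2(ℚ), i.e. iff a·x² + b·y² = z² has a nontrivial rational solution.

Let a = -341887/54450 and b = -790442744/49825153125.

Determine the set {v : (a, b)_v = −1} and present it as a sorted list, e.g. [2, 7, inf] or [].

[2, inf]

Mod squares: a ≡ -14, b ≡ -70. Check v ∈ {∞, 2, 3, 5, 7, 11, 13, 17}.
v=13: a=13^2·(≡3), b=13^2·(≡6) mod 13; (3|13)=+1, (6|13)=-1; (−1)^{2·2·6}·(+1)^2·(-1)^2 = +1.
v=17: a=17^2·(≡10), b=17^4·(≡1) mod 17; (10|17)=-1, (1|17)=+1; (−1)^{2·4·8}·(-1)^4·(+1)^2 = +1.
v=2: v_2(a)=-1, v_2(b)=3; units ≡ 1, 5 (mod 8); ε·ε+αω+βω = 0·0+-1·1+3·0 ≡ 1  ⇒  (a,b)_2 = -1.
v=∞: -14 < 0 and -70 < 0  ⇒  (a,b)_∞ = -1.
v=3: a=3^-2·(≡1), b=3^-2·(≡2) mod 3; (1|3)=+1, (2|3)=-1; (−1)^{-2·-2·1}·(+1)^-2·(-1)^-2 = +1.
v=11: a=11^-2·(≡7), b=11^-6·(≡7) mod 11; (7|11)=-1, (7|11)=-1; (−1)^{-2·-6·5}·(-1)^-6·(-1)^-2 = +1.
v=7: a=7^1·(≡3), b=7^1·(≡4) mod 7; (3|7)=-1, (4|7)=+1; (−1)^{1·1·3}·(-1)^1·(+1)^1 = +1.
v=5: a=5^-2·(≡1), b=5^-5·(≡4) mod 5; (1|5)=+1, (4|5)=+1; (−1)^{-2·-5·2}·(+1)^-5·(+1)^-2 = +1.
(-14, -70 / ℚ) ramifies at {2, ∞}: a division algebra.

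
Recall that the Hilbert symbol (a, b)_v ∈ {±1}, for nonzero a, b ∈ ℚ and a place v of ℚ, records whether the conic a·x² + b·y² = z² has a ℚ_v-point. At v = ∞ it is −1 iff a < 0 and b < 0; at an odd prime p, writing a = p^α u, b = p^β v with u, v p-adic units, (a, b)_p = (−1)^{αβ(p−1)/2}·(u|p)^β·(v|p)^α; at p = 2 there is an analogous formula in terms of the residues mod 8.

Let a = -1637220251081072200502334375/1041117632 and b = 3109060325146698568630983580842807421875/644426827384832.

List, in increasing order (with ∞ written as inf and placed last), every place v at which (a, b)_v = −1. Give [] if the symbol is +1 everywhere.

(a, b) ≡ (-4945, 6006) mod (ℚ^×)²; places V = {2, 3, 5, 7, 11, 13, 23, 29, 43, ∞}.
(a,b)_7: α=12, u≡2; β=19, v≡4 (mod 7); (2|7)=+1, (4|7)=+1; sign (−1)^0·+1^19·+1^12 = +1.
(a,b)_11: α=2, u≡1; β=3, v≡2 (mod 11); (1|11)=+1, (2|11)=-1; sign (−1)^0·+1^3·-1^2 = +1.
(a,b)_23: α=-1, u≡20; β=-2, v≡6 (mod 23); (20|23)=-1, (6|23)=+1; sign (−1)^0·-1^-2·+1^-1 = +1.
(a,b)_29: α=-4, u≡2; β=-6, v≡3 (mod 29); (2|29)=-1, (3|29)=-1; sign (−1)^0·-1^-6·-1^-4 = +1.
(a,b)_13: α=2, u≡8; β=3, v≡11 (mod 13); (8|13)=-1, (11|13)=-1; sign (−1)^0·-1^3·-1^2 = -1.
(a,b)_∞: sgn(-4945)=−, sgn(6006)=+, so +1.
(a,b)_2: α=-6, β=-11; u≡7, v≡3 (mod 8); ε(u)ε(v)=1·1, αω(v)=-6·1, βω(u)=-11·0; sum ≡ 1  ⇒  -1.
(a,b)_43: α=1, u≡6; β=2, v≡33 (mod 43); (6|43)=+1, (33|43)=-1; sign (−1)^0·+1^2·-1^1 = -1.
(a,b)_3: α=16, u≡2; β=17, v≡1 (mod 3); (2|3)=-1, (1|3)=+1; sign (−1)^0·-1^17·+1^16 = -1.
(a,b)_5: α=5, u≡4; β=8, v≡1 (mod 5); (4|5)=+1, (1|5)=+1; sign (−1)^0·+1^8·+1^5 = +1.
Ram(-4945, 6006) = {2, 3, 13, 43}; no ℚ_2-point on the conic.

[2, 3, 13, 43]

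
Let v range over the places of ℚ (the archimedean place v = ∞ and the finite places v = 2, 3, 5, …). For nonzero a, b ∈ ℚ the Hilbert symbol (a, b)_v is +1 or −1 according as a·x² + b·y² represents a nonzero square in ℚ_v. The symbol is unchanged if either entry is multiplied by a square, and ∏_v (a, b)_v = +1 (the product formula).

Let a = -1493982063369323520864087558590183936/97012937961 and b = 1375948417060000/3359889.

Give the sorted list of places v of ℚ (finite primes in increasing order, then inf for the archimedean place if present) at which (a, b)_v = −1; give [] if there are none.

(a, b) ≡ (-506, 158746) mod (ℚ^×)²; places V = {2, 3, 5, 7, 11, 13, 17, 19, 23, 29, 47, 53, ∞}.
(a,b)_29: α=0, u≡25; β=1, v≡16 (mod 29); (25|29)=+1, (16|29)=+1; sign (−1)^0·+1^1·+1^0 = +1.
(a,b)_2: α=9, β=5; u≡3, v≡5 (mod 8); ε(u)ε(v)=1·0, αω(v)=9·1, βω(u)=5·1; sum ≡ 0  ⇒  +1.
(a,b)_∞: sgn(-506)=−, sgn(158746)=+, so +1.
(a,b)_7: α=10, u≡6; β=5, v≡3 (mod 7); (6|7)=-1, (3|7)=-1; sign (−1)^0·-1^5·-1^10 = -1.
(a,b)_53: α=2, u≡7; β=0, v≡4 (mod 53); (7|53)=+1, (4|53)=+1; sign (−1)^0·+1^0·+1^2 = +1.
(a,b)_11: α=3, u≡9; β=0, v≡5 (mod 11); (9|11)=+1, (5|11)=+1; sign (−1)^0·+1^0·+1^3 = +1.
(a,b)_17: α=0, u≡13; β=1, v≡11 (mod 17); (13|17)=+1, (11|17)=-1; sign (−1)^0·+1^1·-1^0 = +1.
(a,b)_5: α=0, u≡4; β=4, v≡4 (mod 5); (4|5)=+1, (4|5)=+1; sign (−1)^0·+1^4·+1^0 = +1.
(a,b)_3: α=-2, u≡1; β=-2, v≡1 (mod 3); (1|3)=+1, (1|3)=+1; sign (−1)^0·+1^-2·+1^-2 = +1.
(a,b)_47: α=-6, u≡30; β=-2, v≡17 (mod 47); (30|47)=-1, (17|47)=+1; sign (−1)^0·-1^-2·+1^-6 = +1.
(a,b)_19: α=6, u≡9; β=2, v≡16 (mod 19); (9|19)=+1, (16|19)=+1; sign (−1)^0·+1^2·+1^6 = +1.
(a,b)_13: α=6, u≡1; β=-2, v≡1 (mod 13); (1|13)=+1, (1|13)=+1; sign (−1)^0·+1^-2·+1^6 = +1.
(a,b)_23: α=3, u≡16; β=1, v≡3 (mod 23); (16|23)=+1, (3|23)=+1; sign (−1)^1·+1^1·+1^3 = -1.
|Ram(-506, 158746)| = 2, even; anisotropic at {7, 23}.

[7, 23]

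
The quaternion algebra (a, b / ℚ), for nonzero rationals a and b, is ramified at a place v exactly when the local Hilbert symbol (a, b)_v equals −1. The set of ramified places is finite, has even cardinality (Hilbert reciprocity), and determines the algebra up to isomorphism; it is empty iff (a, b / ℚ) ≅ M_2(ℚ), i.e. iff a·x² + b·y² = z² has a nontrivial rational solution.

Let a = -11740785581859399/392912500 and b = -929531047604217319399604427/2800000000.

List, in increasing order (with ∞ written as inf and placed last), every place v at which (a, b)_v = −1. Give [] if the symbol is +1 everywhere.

[3, 7, 13, inf]

(a, b) ≡ (-3315, -21) mod (ℚ^×)²; places V = {2, 3, 5, 7, 13, 17, 23, 29, 43, ∞}.
(a,b)_5: α=-5, u≡3; β=-8, v≡1 (mod 5); (3|5)=-1, (1|5)=+1; sign (−1)^0·-1^-8·+1^-5 = +1.
(a,b)_3: α=3, u≡2; β=7, v≡2 (mod 3); (2|3)=-1, (2|3)=-1; sign (−1)^1·-1^7·-1^3 = -1.
(a,b)_7: α=0, u≡5; β=-1, v≡4 (mod 7); (5|7)=-1, (4|7)=+1; sign (−1)^0·-1^-1·+1^0 = -1.
(a,b)_29: α=4, u≡16; β=6, v≡10 (mod 29); (16|29)=+1, (10|29)=-1; sign (−1)^0·+1^6·-1^4 = +1.
(a,b)_17: α=-1, u≡2; β=0, v≡1 (mod 17); (2|17)=+1, (1|17)=+1; sign (−1)^0·+1^0·+1^-1 = +1.
(a,b)_23: α=4, u≡19; β=6, v≡4 (mod 23); (19|23)=-1, (4|23)=+1; sign (−1)^0·-1^6·+1^4 = +1.
(a,b)_2: α=-2, β=-10; u≡5, v≡3 (mod 8); ε(u)ε(v)=0·1, αω(v)=-2·1, βω(u)=-10·1; sum ≡ 0  ⇒  +1.
(a,b)_∞: sgn(-3315)=−, sgn(-21)=−, so -1.
(a,b)_13: α=3, u≡5; β=6, v≡2 (mod 13); (5|13)=-1, (2|13)=-1; sign (−1)^0·-1^6·-1^3 = -1.
(a,b)_43: α=-2, u≡28; β=0, v≡22 (mod 43); (28|43)=-1, (22|43)=-1; sign (−1)^0·-1^0·-1^-2 = +1.
Ram(-3315, -21) = {3, 7, 13, ∞}; no ℚ_3-point on the conic.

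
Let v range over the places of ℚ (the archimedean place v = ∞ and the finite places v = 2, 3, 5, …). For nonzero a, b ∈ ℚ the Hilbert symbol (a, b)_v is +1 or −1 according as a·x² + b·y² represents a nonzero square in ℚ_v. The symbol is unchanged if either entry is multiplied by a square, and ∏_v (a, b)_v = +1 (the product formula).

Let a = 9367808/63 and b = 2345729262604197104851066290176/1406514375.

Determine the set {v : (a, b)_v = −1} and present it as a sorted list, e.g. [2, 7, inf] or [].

Mod squares: a ≡ 256151, b ≡ 51045533. Check v ∈ {∞, 2, 3, 5, 7, 11, 19, 23, 37, 41, 43}.
v=37: a=37^1·(≡4), b=37^3·(≡21) mod 37; (4|37)=+1, (21|37)=+1; (−1)^{1·3·18}·(+1)^3·(+1)^1 = +1.
v=43: a=43^1·(≡31), b=43^4·(≡5) mod 43; (31|43)=+1, (5|43)=-1; (−1)^{1·4·21}·(+1)^4·(-1)^1 = -1.
v=3: a=3^-2·(≡2), b=3^-8·(≡2) mod 3; (2|3)=-1, (2|3)=-1; (−1)^{-2·-8·1}·(-1)^-8·(-1)^-2 = +1.
v=7: a=7^-1·(≡1), b=7^-3·(≡4) mod 7; (1|7)=+1, (4|7)=+1; (−1)^{-1·-3·3}·(+1)^-3·(+1)^-1 = -1.
v=5: a=5^0·(≡1), b=5^-4·(≡2) mod 5; (1|5)=+1, (2|5)=-1; (−1)^{0·-4·2}·(+1)^-4·(-1)^0 = +1.
v=19: a=19^0·(≡8), b=19^1·(≡9) mod 19; (8|19)=-1, (9|19)=+1; (−1)^{0·1·9}·(-1)^1·(+1)^0 = -1.
v=41: a=41^0·(≡17), b=41^1·(≡35) mod 41; (17|41)=-1, (35|41)=-1; (−1)^{0·1·20}·(-1)^1·(-1)^0 = -1.
v=2: v_2(a)=8, v_2(b)=30; units ≡ 7, 5 (mod 8); ε·ε+αω+βω = 1·0+8·1+30·0 ≡ 0  ⇒  (a,b)_2 = +1.
v=∞: 256151 > 0 and 51045533 > 0  ⇒  (a,b)_∞ = +1.
v=23: a=23^1·(≡21), b=23^3·(≡16) mod 23; (21|23)=-1, (16|23)=+1; (−1)^{1·3·11}·(-1)^3·(+1)^1 = +1.
v=11: a=11^0·(≡4), b=11^3·(≡2) mod 11; (4|11)=+1, (2|11)=-1; (−1)^{0·3·5}·(+1)^3·(-1)^0 = +1.
Ram(256151, 51045533) = {7, 19, 41, 43}; no ℚ_7-point on the conic.

[7, 19, 41, 43]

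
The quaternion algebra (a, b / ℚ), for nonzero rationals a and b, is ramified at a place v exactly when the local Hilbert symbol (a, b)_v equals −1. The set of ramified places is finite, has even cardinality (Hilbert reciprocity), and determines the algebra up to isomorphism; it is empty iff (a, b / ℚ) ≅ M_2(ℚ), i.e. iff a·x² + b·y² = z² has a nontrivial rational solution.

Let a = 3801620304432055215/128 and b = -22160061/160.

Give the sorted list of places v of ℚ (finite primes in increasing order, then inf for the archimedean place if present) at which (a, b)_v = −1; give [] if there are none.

Mod squares: a ≡ 6270, b ≡ -22610. Check v ∈ {∞, 2, 3, 5, 7, 11, 17, 19}.
v=3: a=3^9·(≡2), b=3^4·(≡1) mod 3; (2|3)=-1, (1|3)=+1; (−1)^{9·4·1}·(-1)^4·(+1)^9 = +1.
v=11: a=11^7·(≡9), b=11^2·(≡7) mod 11; (9|11)=+1, (7|11)=-1; (−1)^{7·2·5}·(+1)^2·(-1)^7 = -1.
v=2: v_2(a)=-7, v_2(b)=-5; units ≡ 7, 7 (mod 8); ε·ε+αω+βω = 1·1+-7·0+-5·0 ≡ 1  ⇒  (a,b)_2 = -1.
v=17: a=17^2·(≡11), b=17^1·(≡16) mod 17; (11|17)=-1, (16|17)=+1; (−1)^{2·1·8}·(-1)^1·(+1)^2 = -1.
v=7: a=7^0·(≡6), b=7^1·(≡1) mod 7; (6|7)=-1, (1|7)=+1; (−1)^{0·1·3}·(-1)^1·(+1)^0 = -1.
v=19: a=19^3·(≡6), b=19^1·(≡9) mod 19; (6|19)=+1, (9|19)=+1; (−1)^{3·1·9}·(+1)^1·(+1)^3 = -1.
v=5: a=5^1·(≡1), b=5^-1·(≡2) mod 5; (1|5)=+1, (2|5)=-1; (−1)^{1·-1·2}·(+1)^-1·(-1)^1 = -1.
v=∞: 6270 > 0 and -22610 < 0  ⇒  (a,b)_∞ = +1.
Ram(6270, -22610) = {2, 5, 7, 11, 17, 19}; no ℚ_2-point on the conic.

[2, 5, 7, 11, 17, 19]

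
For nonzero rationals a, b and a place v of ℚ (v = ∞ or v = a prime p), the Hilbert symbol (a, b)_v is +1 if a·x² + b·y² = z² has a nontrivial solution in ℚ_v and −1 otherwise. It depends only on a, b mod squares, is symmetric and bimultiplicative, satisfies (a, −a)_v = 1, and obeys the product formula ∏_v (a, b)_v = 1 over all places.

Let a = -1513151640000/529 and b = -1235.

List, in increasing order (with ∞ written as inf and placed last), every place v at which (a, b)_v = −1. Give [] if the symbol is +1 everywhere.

(a, b) ≡ (-24871, -1235) mod (ℚ^×)²; places V = {2, 3, 5, 7, 11, 13, 17, 19, 23, ∞}.
(a,b)_5: α=4, u≡4; β=1, v≡3 (mod 5); (4|5)=+1, (3|5)=-1; sign (−1)^0·+1^1·-1^4 = +1.
(a,b)_13: α=2, u≡2; β=1, v≡9 (mod 13); (2|13)=-1, (9|13)=+1; sign (−1)^0·-1^1·+1^2 = -1.
(a,b)_17: α=1, u≡4; β=0, v≡6 (mod 17); (4|17)=+1, (6|17)=-1; sign (−1)^0·+1^0·-1^1 = -1.
(a,b)_23: α=-2, u≡20; β=0, v≡7 (mod 23); (20|23)=-1, (7|23)=-1; sign (−1)^0·-1^0·-1^-2 = +1.
(a,b)_2: α=6, β=0; u≡1, v≡5 (mod 8); ε(u)ε(v)=0·0, αω(v)=6·1, βω(u)=0·0; sum ≡ 0  ⇒  +1.
(a,b)_19: α=1, u≡3; β=1, v≡11 (mod 19); (3|19)=-1, (11|19)=+1; sign (−1)^1·-1^1·+1^1 = +1.
(a,b)_11: α=1, u≡5; β=0, v≡8 (mod 11); (5|11)=+1, (8|11)=-1; sign (−1)^0·+1^0·-1^1 = -1.
(a,b)_3: α=2, u≡2; β=0, v≡1 (mod 3); (2|3)=-1, (1|3)=+1; sign (−1)^0·-1^0·+1^2 = +1.
(a,b)_∞: sgn(-24871)=−, sgn(-1235)=−, so -1.
(a,b)_7: α=1, u≡3; β=0, v≡4 (mod 7); (3|7)=-1, (4|7)=+1; sign (−1)^0·-1^0·+1^1 = +1.
|Ram(-24871, -1235)| = 4, even; anisotropic at {11, 13, 17, ∞}.

[11, 13, 17, inf]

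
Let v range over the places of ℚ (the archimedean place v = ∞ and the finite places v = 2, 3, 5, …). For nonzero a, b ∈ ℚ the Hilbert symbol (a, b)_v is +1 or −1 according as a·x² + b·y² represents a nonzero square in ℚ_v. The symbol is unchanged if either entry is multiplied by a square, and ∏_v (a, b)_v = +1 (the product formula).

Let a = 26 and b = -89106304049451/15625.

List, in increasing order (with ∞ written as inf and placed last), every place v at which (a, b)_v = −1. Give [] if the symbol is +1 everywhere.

[2, 3, 29, 31, 41, 43]

(a, b) ≡ (26, -4754811) mod (ℚ^×)²; places V = {2, 3, 5, 13, 29, 31, 37, 41, 43, ∞}.
(a,b)_37: α=0, u≡26; β=2, v≡35 (mod 37); (26|37)=+1, (35|37)=-1; sign (−1)^0·+1^2·-1^0 = +1.
(a,b)_41: α=0, u≡26; β=1, v≡9 (mod 41); (26|41)=-1, (9|41)=+1; sign (−1)^0·-1^1·+1^0 = -1.
(a,b)_5: α=0, u≡1; β=-6, v≡4 (mod 5); (1|5)=+1, (4|5)=+1; sign (−1)^0·+1^-6·+1^0 = +1.
(a,b)_31: α=0, u≡26; β=1, v≡10 (mod 31); (26|31)=-1, (10|31)=+1; sign (−1)^0·-1^1·+1^0 = -1.
(a,b)_29: α=0, u≡26; β=1, v≡22 (mod 29); (26|29)=-1, (22|29)=+1; sign (−1)^0·-1^1·+1^0 = -1.
(a,b)_2: α=1, β=0; u≡5, v≡5 (mod 8); ε(u)ε(v)=0·0, αω(v)=1·1, βω(u)=0·1; sum ≡ 1  ⇒  -1.
(a,b)_∞: sgn(26)=+, sgn(-4754811)=−, so +1.
(a,b)_3: α=0, u≡2; β=5, v≡2 (mod 3); (2|3)=-1, (2|3)=-1; sign (−1)^0·-1^5·-1^0 = -1.
(a,b)_43: α=0, u≡26; β=1, v≡7 (mod 43); (26|43)=-1, (7|43)=-1; sign (−1)^0·-1^1·-1^0 = -1.
(a,b)_13: α=1, u≡2; β=2, v≡4 (mod 13); (2|13)=-1, (4|13)=+1; sign (−1)^0·-1^2·+1^1 = +1.
Ram(26, -4754811) = {2, 3, 29, 31, 41, 43}; no ℚ_2-point on the conic.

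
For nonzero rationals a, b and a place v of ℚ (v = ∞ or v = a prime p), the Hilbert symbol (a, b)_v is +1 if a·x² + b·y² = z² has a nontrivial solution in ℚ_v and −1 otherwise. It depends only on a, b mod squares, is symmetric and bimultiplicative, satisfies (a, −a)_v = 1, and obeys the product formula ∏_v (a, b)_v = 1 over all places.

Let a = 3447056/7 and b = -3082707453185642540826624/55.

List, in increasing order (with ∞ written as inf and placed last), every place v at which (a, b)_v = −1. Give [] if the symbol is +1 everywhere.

Mod squares: a ≡ 1508087, b ≡ -71095530. Check v ∈ {∞, 2, 3, 5, 7, 11, 17, 19, 23, 29}.
v=29: a=29^1·(≡28), b=29^3·(≡15) mod 29; (28|29)=+1, (15|29)=-1; (−1)^{1·3·14}·(+1)^3·(-1)^1 = -1.
v=∞: 1508087 > 0 and -71095530 < 0  ⇒  (a,b)_∞ = +1.
v=23: a=23^1·(≡17), b=23^3·(≡7) mod 23; (17|23)=-1, (7|23)=-1; (−1)^{1·3·11}·(-1)^3·(-1)^1 = -1.
v=7: a=7^-1·(≡4), b=7^2·(≡3) mod 7; (4|7)=+1, (3|7)=-1; (−1)^{-1·2·3}·(+1)^2·(-1)^-1 = -1.
v=5: a=5^0·(≡3), b=5^-1·(≡1) mod 5; (3|5)=-1, (1|5)=+1; (−1)^{0·-1·2}·(-1)^-1·(+1)^0 = -1.
v=2: v_2(a)=4, v_2(b)=21; units ≡ 7, 3 (mod 8); ε·ε+αω+βω = 1·1+4·1+21·0 ≡ 1  ⇒  (a,b)_2 = -1.
v=11: a=11^0·(≡9), b=11^-1·(≡2) mod 11; (9|11)=+1, (2|11)=-1; (−1)^{0·-1·5}·(+1)^-1·(-1)^0 = +1.
v=3: a=3^0·(≡2), b=3^1·(≡2) mod 3; (2|3)=-1, (2|3)=-1; (−1)^{0·1·1}·(-1)^1·(-1)^0 = -1.
v=19: a=19^1·(≡18), b=19^3·(≡7) mod 19; (18|19)=-1, (7|19)=+1; (−1)^{1·3·9}·(-1)^3·(+1)^1 = +1.
v=17: a=17^1·(≡11), b=17^3·(≡11) mod 17; (11|17)=-1, (11|17)=-1; (−1)^{1·3·8}·(-1)^3·(-1)^1 = +1.
Ram(1508087, -71095530) = {2, 3, 5, 7, 23, 29}; no ℚ_2-point on the conic.

[2, 3, 5, 7, 23, 29]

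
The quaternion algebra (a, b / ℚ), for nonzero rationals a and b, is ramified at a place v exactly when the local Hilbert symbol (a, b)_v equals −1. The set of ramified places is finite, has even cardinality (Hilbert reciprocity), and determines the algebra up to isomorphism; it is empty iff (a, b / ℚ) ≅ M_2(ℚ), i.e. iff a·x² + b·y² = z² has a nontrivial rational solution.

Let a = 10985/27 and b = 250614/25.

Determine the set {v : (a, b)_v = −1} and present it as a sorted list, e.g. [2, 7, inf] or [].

[7, 13]

Mod squares: a ≡ 195, b ≡ 3094. Check v ∈ {∞, 2, 3, 5, 7, 13, 17}.
v=13: a=13^3·(≡5), b=13^1·(≡1) mod 13; (5|13)=-1, (1|13)=+1; (−1)^{3·1·6}·(-1)^1·(+1)^3 = -1.
v=7: a=7^0·(≡5), b=7^1·(≡1) mod 7; (5|7)=-1, (1|7)=+1; (−1)^{0·1·3}·(-1)^1·(+1)^0 = -1.
v=∞: 195 > 0 and 3094 > 0  ⇒  (a,b)_∞ = +1.
v=5: a=5^1·(≡1), b=5^-2·(≡4) mod 5; (1|5)=+1, (4|5)=+1; (−1)^{1·-2·2}·(+1)^-2·(+1)^1 = +1.
v=2: v_2(a)=0, v_2(b)=1; units ≡ 3, 3 (mod 8); ε·ε+αω+βω = 1·1+0·1+1·1 ≡ 0  ⇒  (a,b)_2 = +1.
v=3: a=3^-3·(≡2), b=3^4·(≡1) mod 3; (2|3)=-1, (1|3)=+1; (−1)^{-3·4·1}·(-1)^4·(+1)^-3 = +1.
v=17: a=17^0·(≡2), b=17^1·(≡11) mod 17; (2|17)=+1, (11|17)=-1; (−1)^{0·1·8}·(+1)^1·(-1)^0 = +1.
|Ram(195, 3094)| = 2, even; anisotropic at {7, 13}.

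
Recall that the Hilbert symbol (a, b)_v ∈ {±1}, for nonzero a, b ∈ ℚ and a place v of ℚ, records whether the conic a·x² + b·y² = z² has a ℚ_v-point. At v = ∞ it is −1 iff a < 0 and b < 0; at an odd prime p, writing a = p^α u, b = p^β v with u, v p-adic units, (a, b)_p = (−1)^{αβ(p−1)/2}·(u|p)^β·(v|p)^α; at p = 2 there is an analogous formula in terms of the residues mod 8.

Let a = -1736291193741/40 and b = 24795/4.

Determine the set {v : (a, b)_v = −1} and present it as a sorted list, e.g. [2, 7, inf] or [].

Mod squares: a ≡ -67547090, b ≡ 2755. Check v ∈ {∞, 2, 3, 5, 13, 19, 23, 29, 41}.
v=19: a=19^1·(≡2), b=19^1·(≡8) mod 19; (2|19)=-1, (8|19)=-1; (−1)^{1·1·9}·(-1)^1·(-1)^1 = -1.
v=23: a=23^1·(≡7), b=23^0·(≡6) mod 23; (7|23)=-1, (6|23)=+1; (−1)^{1·0·11}·(-1)^0·(+1)^1 = +1.
v=29: a=29^1·(≡14), b=29^1·(≡18) mod 29; (14|29)=-1, (18|29)=-1; (−1)^{1·1·14}·(-1)^1·(-1)^1 = +1.
v=∞: -67547090 < 0 and 2755 > 0  ⇒  (a,b)_∞ = +1.
v=3: a=3^2·(≡1), b=3^2·(≡1) mod 3; (1|3)=+1, (1|3)=+1; (−1)^{2·2·1}·(+1)^2·(+1)^2 = +1.
v=5: a=5^-1·(≡3), b=5^1·(≡1) mod 5; (3|5)=-1, (1|5)=+1; (−1)^{-1·1·2}·(-1)^1·(+1)^-1 = -1.
v=2: v_2(a)=-3, v_2(b)=-2; units ≡ 7, 3 (mod 8); ε·ε+αω+βω = 1·1+-3·1+-2·0 ≡ 0  ⇒  (a,b)_2 = +1.
v=41: a=41^1·(≡15), b=41^0·(≡18) mod 41; (15|41)=-1, (18|41)=+1; (−1)^{1·0·20}·(-1)^0·(+1)^1 = +1.
v=13: a=13^5·(≡10), b=13^0·(≡1) mod 13; (10|13)=+1, (1|13)=+1; (−1)^{5·0·6}·(+1)^0·(+1)^5 = +1.
|Ram(-67547090, 2755)| = 2, even; anisotropic at {5, 19}.

[5, 19]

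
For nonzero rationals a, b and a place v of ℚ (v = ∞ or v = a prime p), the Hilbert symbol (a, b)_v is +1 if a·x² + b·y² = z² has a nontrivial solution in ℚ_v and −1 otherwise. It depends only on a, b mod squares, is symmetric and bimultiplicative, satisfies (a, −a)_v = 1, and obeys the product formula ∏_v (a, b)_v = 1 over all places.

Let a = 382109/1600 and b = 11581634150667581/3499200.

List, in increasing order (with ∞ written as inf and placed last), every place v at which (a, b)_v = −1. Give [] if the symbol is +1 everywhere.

[3, 17]

Mod squares: a ≡ 2261, b ≡ 6783. Check v ∈ {∞, 2, 3, 5, 7, 11, 13, 17, 19}.
v=17: a=17^1·(≡10), b=17^3·(≡9) mod 17; (10|17)=-1, (9|17)=+1; (−1)^{1·3·8}·(-1)^3·(+1)^1 = -1.
v=5: a=5^-2·(≡1), b=5^-2·(≡2) mod 5; (1|5)=+1, (2|5)=-1; (−1)^{-2·-2·2}·(+1)^-2·(-1)^-2 = +1.
v=19: a=19^1·(≡7), b=19^3·(≡2) mod 19; (7|19)=+1, (2|19)=-1; (−1)^{1·3·9}·(+1)^3·(-1)^1 = +1.
v=∞: 2261 > 0 and 6783 > 0  ⇒  (a,b)_∞ = +1.
v=7: a=7^1·(≡2), b=7^5·(≡6) mod 7; (2|7)=+1, (6|7)=-1; (−1)^{1·5·3}·(+1)^5·(-1)^1 = +1.
v=3: a=3^0·(≡2), b=3^-7·(≡2) mod 3; (2|3)=-1, (2|3)=-1; (−1)^{0·-7·1}·(-1)^-7·(-1)^0 = -1.
v=2: v_2(a)=-6, v_2(b)=-6; units ≡ 5, 7 (mod 8); ε·ε+αω+βω = 0·1+-6·0+-6·1 ≡ 0  ⇒  (a,b)_2 = +1.
v=11: a=11^0·(≡7), b=11^2·(≡8) mod 11; (7|11)=-1, (8|11)=-1; (−1)^{0·2·5}·(-1)^2·(-1)^0 = +1.
v=13: a=13^2·(≡12), b=13^2·(≡4) mod 13; (12|13)=+1, (4|13)=+1; (−1)^{2·2·6}·(+1)^2·(+1)^2 = +1.
Ram(2261, 6783) = {3, 17}; no ℚ_3-point on the conic.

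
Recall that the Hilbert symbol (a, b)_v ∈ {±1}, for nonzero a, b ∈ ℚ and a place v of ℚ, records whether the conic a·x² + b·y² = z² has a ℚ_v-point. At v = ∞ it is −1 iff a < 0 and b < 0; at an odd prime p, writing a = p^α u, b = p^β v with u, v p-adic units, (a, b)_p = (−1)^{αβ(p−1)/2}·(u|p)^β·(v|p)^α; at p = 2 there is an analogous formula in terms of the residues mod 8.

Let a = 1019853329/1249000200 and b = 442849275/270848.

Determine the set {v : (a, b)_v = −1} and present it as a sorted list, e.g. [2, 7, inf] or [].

(a, b) ≡ (418, 22) mod (ℚ^×)²; places V = {2, 3, 5, 7, 11, 17, 19, 23, 47, ∞}.
(a,b)_47: α=4, u≡16; β=2, v≡31 (mod 47); (16|47)=+1, (31|47)=-1; sign (−1)^0·+1^2·-1^4 = +1.
(a,b)_17: α=-2, u≡10; β=0, v≡10 (mod 17); (10|17)=-1, (10|17)=-1; sign (−1)^0·-1^0·-1^-2 = +1.
(a,b)_2: α=-3, β=-9; u≡1, v≡3 (mod 8); ε(u)ε(v)=0·1, αω(v)=-3·1, βω(u)=-9·0; sum ≡ 1  ⇒  -1.
(a,b)_∞: sgn(418)=+, sgn(22)=+, so +1.
(a,b)_7: α=-4, u≡6; β=0, v≡2 (mod 7); (6|7)=-1, (2|7)=+1; sign (−1)^0·-1^0·+1^-4 = +1.
(a,b)_3: α=-2, u≡1; β=6, v≡1 (mod 3); (1|3)=+1, (1|3)=+1; sign (−1)^0·+1^6·+1^-2 = +1.
(a,b)_19: α=1, u≡15; β=0, v≡10 (mod 19); (15|19)=-1, (10|19)=-1; sign (−1)^0·-1^0·-1^1 = -1.
(a,b)_5: α=-2, u≡3; β=2, v≡2 (mod 5); (3|5)=-1, (2|5)=-1; sign (−1)^0·-1^2·-1^-2 = +1.
(a,b)_23: α=0, u≡4; β=-2, v≡5 (mod 23); (4|23)=+1, (5|23)=-1; sign (−1)^0·+1^-2·-1^0 = +1.
(a,b)_11: α=1, u≡4; β=1, v≡8 (mod 11); (4|11)=+1, (8|11)=-1; sign (−1)^1·+1^1·-1^1 = +1.
|Ram(418, 22)| = 2, even; anisotropic at {2, 19}.

[2, 19]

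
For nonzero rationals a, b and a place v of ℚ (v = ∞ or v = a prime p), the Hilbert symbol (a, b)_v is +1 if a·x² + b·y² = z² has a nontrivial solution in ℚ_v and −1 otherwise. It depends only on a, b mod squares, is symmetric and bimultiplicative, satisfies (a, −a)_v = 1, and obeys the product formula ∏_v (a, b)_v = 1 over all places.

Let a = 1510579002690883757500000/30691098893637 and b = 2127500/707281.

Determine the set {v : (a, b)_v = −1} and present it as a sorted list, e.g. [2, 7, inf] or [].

[13, 23, 37, 53]

Mod squares: a ≡ 5863390, b ≡ 851. Check v ∈ {∞, 2, 3, 5, 7, 11, 13, 17, 23, 29, 37, 53}.
v=11: a=11^2·(≡5), b=11^0·(≡4) mod 11; (5|11)=+1, (4|11)=+1; (−1)^{2·0·5}·(+1)^0·(+1)^2 = +1.
v=29: a=29^-6·(≡22), b=29^-4·(≡2) mod 29; (22|29)=+1, (2|29)=-1; (−1)^{-6·-4·14}·(+1)^-4·(-1)^-6 = +1.
v=53: a=53^1·(≡5), b=53^0·(≡33) mod 53; (5|53)=-1, (33|53)=-1; (−1)^{1·0·26}·(-1)^0·(-1)^1 = -1.
v=17: a=17^2·(≡11), b=17^0·(≡4) mod 17; (11|17)=-1, (4|17)=+1; (−1)^{2·0·8}·(-1)^0·(+1)^2 = +1.
v=13: a=13^-1·(≡7), b=13^0·(≡8) mod 13; (7|13)=-1, (8|13)=-1; (−1)^{-1·0·6}·(-1)^0·(-1)^-1 = -1.
v=37: a=37^3·(≡30), b=37^1·(≡20) mod 37; (30|37)=+1, (20|37)=-1; (−1)^{3·1·18}·(+1)^1·(-1)^3 = -1.
v=5: a=5^7·(≡3), b=5^4·(≡4) mod 5; (3|5)=-1, (4|5)=+1; (−1)^{7·4·2}·(-1)^4·(+1)^7 = +1.
v=7: a=7^-2·(≡2), b=7^0·(≡4) mod 7; (2|7)=+1, (4|7)=+1; (−1)^{-2·0·3}·(+1)^0·(+1)^-2 = +1.
v=23: a=23^5·(≡15), b=23^1·(≡5) mod 23; (15|23)=-1, (5|23)=-1; (−1)^{5·1·11}·(-1)^1·(-1)^5 = -1.
v=∞: 5863390 > 0 and 851 > 0  ⇒  (a,b)_∞ = +1.
v=3: a=3^-4·(≡1), b=3^0·(≡2) mod 3; (1|3)=+1, (2|3)=-1; (−1)^{-4·0·1}·(+1)^0·(-1)^-4 = +1.
v=2: v_2(a)=5, v_2(b)=2; units ≡ 7, 3 (mod 8); ε·ε+αω+βω = 1·1+5·1+2·0 ≡ 0  ⇒  (a,b)_2 = +1.
Ram(5863390, 851) = {13, 23, 37, 53}; no ℚ_13-point on the conic.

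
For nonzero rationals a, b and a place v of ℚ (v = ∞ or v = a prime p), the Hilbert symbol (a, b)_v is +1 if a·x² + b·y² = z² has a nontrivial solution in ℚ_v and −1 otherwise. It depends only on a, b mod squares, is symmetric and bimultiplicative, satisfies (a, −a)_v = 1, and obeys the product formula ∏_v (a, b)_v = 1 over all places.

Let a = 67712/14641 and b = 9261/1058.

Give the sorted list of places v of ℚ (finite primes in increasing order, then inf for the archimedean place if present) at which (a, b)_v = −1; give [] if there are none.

[2, 3]

(a, b) ≡ (2, 42) mod (ℚ^×)²; places V = {2, 3, 7, 11, 23, ∞}.
(a,b)_2: α=7, β=-1; u≡1, v≡5 (mod 8); ε(u)ε(v)=0·0, αω(v)=7·1, βω(u)=-1·0; sum ≡ 1  ⇒  -1.
(a,b)_∞: sgn(2)=+, sgn(42)=+, so +1.
(a,b)_11: α=-4, u≡7; β=0, v≡5 (mod 11); (7|11)=-1, (5|11)=+1; sign (−1)^0·-1^0·+1^-4 = +1.
(a,b)_23: α=2, u≡1; β=-2, v≡19 (mod 23); (1|23)=+1, (19|23)=-1; sign (−1)^0·+1^-2·-1^2 = +1.
(a,b)_7: α=0, u≡2; β=3, v≡6 (mod 7); (2|7)=+1, (6|7)=-1; sign (−1)^0·+1^3·-1^0 = +1.
(a,b)_3: α=0, u≡2; β=3, v≡2 (mod 3); (2|3)=-1, (2|3)=-1; sign (−1)^0·-1^3·-1^0 = -1.
(2, 42 / ℚ) ramifies at {2, 3}: a division algebra.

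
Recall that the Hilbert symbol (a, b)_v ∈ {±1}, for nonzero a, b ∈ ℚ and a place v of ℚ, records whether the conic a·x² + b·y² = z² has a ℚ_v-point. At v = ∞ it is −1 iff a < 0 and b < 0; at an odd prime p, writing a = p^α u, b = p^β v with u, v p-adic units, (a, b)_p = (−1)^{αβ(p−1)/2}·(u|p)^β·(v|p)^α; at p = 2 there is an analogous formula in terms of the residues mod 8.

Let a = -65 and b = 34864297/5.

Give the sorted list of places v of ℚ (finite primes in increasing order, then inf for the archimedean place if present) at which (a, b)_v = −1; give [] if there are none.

[13, 17]

(a, b) ≡ (-65, 482885) mod (ℚ^×)²; places V = {2, 5, 13, 17, 19, 23, ∞}.
(a,b)_∞: sgn(-65)=−, sgn(482885)=+, so +1.
(a,b)_2: α=0, β=0; u≡7, v≡5 (mod 8); ε(u)ε(v)=1·0, αω(v)=0·1, βω(u)=0·0; sum ≡ 0  ⇒  +1.
(a,b)_13: α=1, u≡8; β=1, v≡12 (mod 13); (8|13)=-1, (12|13)=+1; sign (−1)^0·-1^1·+1^1 = -1.
(a,b)_17: α=0, u≡3; β=1, v≡16 (mod 17); (3|17)=-1, (16|17)=+1; sign (−1)^0·-1^1·+1^0 = -1.
(a,b)_23: α=0, u≡4; β=1, v≡14 (mod 23); (4|23)=+1, (14|23)=-1; sign (−1)^0·+1^1·-1^0 = +1.
(a,b)_19: α=0, u≡11; β=3, v≡2 (mod 19); (11|19)=+1, (2|19)=-1; sign (−1)^0·+1^3·-1^0 = +1.
(a,b)_5: α=1, u≡2; β=-1, v≡2 (mod 5); (2|5)=-1, (2|5)=-1; sign (−1)^0·-1^-1·-1^1 = +1.
(-65, 482885 / ℚ) ramifies at {13, 17}: a division algebra.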